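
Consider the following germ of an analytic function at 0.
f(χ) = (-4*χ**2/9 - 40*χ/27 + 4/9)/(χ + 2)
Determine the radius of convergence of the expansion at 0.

The radius of convergence is 2.

Denominator factor (χ + 2): pole of order 1 at -2, modulus 2.
The radius of convergence is the smallest modulus among the singular points: 2.


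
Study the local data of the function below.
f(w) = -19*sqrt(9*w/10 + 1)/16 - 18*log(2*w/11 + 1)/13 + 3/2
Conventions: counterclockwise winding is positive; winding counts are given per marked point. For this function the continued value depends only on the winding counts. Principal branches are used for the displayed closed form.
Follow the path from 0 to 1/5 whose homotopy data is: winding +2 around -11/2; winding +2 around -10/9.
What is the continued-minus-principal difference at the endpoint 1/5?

Continued minus principal equals -(72/13)*pi*i.

The rational part is single-valued and drops out of the difference; each branch term changes only by its own monodromy.
(-19/16)*sqrt(1 - w/(-10/9)): winding +2 is even, the square root returns to the same sheet, contribution 0.
(-18/13)*log(1 - w/(-11/2)): each positive loop around -11/2 adds 2*pi*i to the log, so winding +2 contributes (-18/13)*(2)*2*pi*i = -(72/13)*pi*i.
Summing the contributions at w = 1/5 gives -(72/13)*pi*i.


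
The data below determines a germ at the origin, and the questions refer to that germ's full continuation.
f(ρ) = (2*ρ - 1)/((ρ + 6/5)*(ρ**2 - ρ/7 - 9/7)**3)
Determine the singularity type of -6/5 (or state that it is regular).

The denominator factor ρ + 6/5 vanishes at -6/5 and appears to the power 1; the numerator there equals -17/5, nonzero, and no other factor vanishes.
Hence a pole whose order is the multiplicity, 1.

The point is a pole of order 1.


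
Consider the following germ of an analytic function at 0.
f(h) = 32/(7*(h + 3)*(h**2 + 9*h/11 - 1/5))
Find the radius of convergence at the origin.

The radius of convergence is -9/22 + (1/110)*sqrt(4445).

Denominator factor (h**2 + 9*h/11 - 1/5): discriminant 889/605, real irrational roots -9/22 + (1/110)*sqrt(4445) and -9/22 - (1/110)*sqrt(4445); poles of order 1, moduli -9/22 + (1/110)*sqrt(4445) and 9/22 + (1/110)*sqrt(4445).
Denominator factor (h + 3): pole of order 1 at -3, modulus 3.
The radius of convergence is the smallest modulus among the singular points: -9/22 + (1/110)*sqrt(4445).


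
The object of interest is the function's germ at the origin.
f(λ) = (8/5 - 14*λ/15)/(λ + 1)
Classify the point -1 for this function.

The denominator factor λ + 1 vanishes at -1 and appears to the power 1; the numerator there equals 38/15, nonzero, and no other factor vanishes.
Hence a pole whose order is the multiplicity, 1.

The point is a pole of order 1.


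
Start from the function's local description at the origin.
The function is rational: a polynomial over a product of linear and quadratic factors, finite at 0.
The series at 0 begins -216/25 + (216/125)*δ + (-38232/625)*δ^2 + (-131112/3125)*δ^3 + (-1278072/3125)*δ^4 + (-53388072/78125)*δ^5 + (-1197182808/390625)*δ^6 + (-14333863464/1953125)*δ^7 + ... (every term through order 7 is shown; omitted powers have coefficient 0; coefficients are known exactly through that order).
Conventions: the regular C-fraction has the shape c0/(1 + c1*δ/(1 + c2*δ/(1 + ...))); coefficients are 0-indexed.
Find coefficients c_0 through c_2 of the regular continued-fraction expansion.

The regular C-fraction coefficients are [-216/25, 1/5, 176/5].

Taylor coefficients (read off): a_0 = -216/25, a_1 = 216/125, a_2 = -38232/625.
c0 = a_0 = -216/25. Peel one level at a time: if S = 1 + c*δ/S' with S'(0) = 1, then c is the δ-coefficient of S and S' = c*δ/(S - 1).
S_1 = c0/f = 1 + (1/5)*δ + (-176/25)*δ^2 + ...; c1 = 1/5.
S_2 = c1*δ/(S_1 - 1) = 1 + (176/5)*δ + ...; c2 = 176/5.


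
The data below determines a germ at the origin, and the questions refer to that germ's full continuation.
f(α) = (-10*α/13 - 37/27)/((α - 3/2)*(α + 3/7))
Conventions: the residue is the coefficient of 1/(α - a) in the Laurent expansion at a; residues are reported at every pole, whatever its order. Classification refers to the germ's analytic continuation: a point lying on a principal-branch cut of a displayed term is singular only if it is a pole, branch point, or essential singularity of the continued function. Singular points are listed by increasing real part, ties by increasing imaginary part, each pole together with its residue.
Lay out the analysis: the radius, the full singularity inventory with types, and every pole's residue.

Radius of convergence at 0: 3/7.
At -3/7: a pole of order 1; residue 5114/9477.
At 3/2: a pole of order 1; residue -12404/9477.

Denominator factor (α + 3/7): pole of order 1 at -3/7, modulus 3/7.
Denominator factor (α - 3/2): pole of order 1 at 3/2, modulus 3/2.
The radius of convergence is the smallest modulus among the singular points: 3/7.
At the order-1 pole -3/7 set g(α) = (α - (-3/7))*f(α) = (-10*α/13 - 37/27)/(α - 3/2).
Simple pole: residue = g(a) at a = -3/7, which is 5114/9477.
At the order-1 pole 3/2 set g(α) = (α - (3/2))*f(α) = (-10*α/13 - 37/27)/(α + 3/7).
Simple pole: residue = g(a) at a = 3/2, which is -12404/9477.
List the singular points by increasing real part (a conjugate pair: the negative imaginary part first).


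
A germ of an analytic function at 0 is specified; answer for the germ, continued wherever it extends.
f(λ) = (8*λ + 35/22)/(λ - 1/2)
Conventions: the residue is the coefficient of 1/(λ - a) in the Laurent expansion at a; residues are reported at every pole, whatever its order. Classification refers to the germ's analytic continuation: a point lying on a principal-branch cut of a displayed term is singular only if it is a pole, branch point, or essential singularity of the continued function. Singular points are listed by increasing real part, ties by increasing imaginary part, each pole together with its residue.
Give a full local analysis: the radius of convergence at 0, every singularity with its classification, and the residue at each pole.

Radius of convergence at 0: 1/2.
At 1/2: a pole of order 1; residue 123/22.

Denominator factor (λ - 1/2): pole of order 1 at 1/2, modulus 1/2.
The radius of convergence is the smallest modulus among the singular points: 1/2.
At the order-1 pole 1/2 set g(λ) = (λ - (1/2))*f(λ) = 8*λ + 35/22.
Simple pole: residue = g(a) at a = 1/2, which is 123/22.


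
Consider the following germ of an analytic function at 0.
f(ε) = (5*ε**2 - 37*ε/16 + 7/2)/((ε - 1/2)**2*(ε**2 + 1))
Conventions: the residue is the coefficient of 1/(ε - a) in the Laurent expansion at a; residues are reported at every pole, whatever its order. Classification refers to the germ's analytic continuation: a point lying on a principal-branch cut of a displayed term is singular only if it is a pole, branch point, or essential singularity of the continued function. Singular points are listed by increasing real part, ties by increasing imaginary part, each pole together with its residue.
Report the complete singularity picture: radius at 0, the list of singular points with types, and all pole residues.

Radius of convergence at 0: 1/2.
At -(1)*i: a pole of order 1; residue (3/40) + (11/10)*i.
At (1)*i: a pole of order 1; residue (3/40) - (11/10)*i.
At 1/2: a pole of order 2; residue -3/20.

Denominator factor (ε**2 + 1): discriminant -4, complex-conjugate roots (1)*i and -(1)*i; poles of order 1, moduli 1 and 1.
Denominator factor (ε - 1/2)^2: pole of order 2 at 1/2, modulus 1/2.
The radius of convergence is the smallest modulus among the singular points: 1/2.
The factor ε**2 + 1 splits as (ε - a)(ε - a') with a = -(1)*i, a' = (1)*i. At the order-1 pole a set g(ε) = (ε - a)*f(ε) = [(5*ε**2 - 37*ε/16 + 7/2)/(ε - 1/2)**2] / (ε - a').
Simple pole: residue = g(a) at a = -(1)*i, which is (3/40) + (11/10)*i.
The factor ε**2 + 1 splits as (ε - a)(ε - a') with a = (1)*i, a' = -(1)*i. At the order-1 pole a set g(ε) = (ε - a)*f(ε) = [(5*ε**2 - 37*ε/16 + 7/2)/(ε - 1/2)**2] / (ε - a').
Simple pole: residue = g(a) at a = (1)*i, which is (3/40) - (11/10)*i.
At the order-2 pole 1/2 set g(ε) = (ε - (1/2))^2*f(ε) = (5*ε**2 - 37*ε/16 + 7/2)/(ε**2 + 1).
Order-2 pole: residue = g'(a); g'(1/2) = -3/20, so the residue is -3/20.
List the singular points by increasing real part (a conjugate pair: the negative imaginary part first).


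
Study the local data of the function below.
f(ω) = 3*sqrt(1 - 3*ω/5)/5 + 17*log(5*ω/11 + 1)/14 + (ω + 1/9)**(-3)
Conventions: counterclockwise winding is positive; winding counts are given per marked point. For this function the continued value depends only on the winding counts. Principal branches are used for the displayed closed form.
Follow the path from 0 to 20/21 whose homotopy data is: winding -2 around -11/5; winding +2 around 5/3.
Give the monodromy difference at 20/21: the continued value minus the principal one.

Continued minus principal equals -(34/7)*pi*i.

The rational part is single-valued and drops out of the difference; each branch term changes only by its own monodromy.
(3/5)*sqrt(1 - ω/(5/3)): winding +2 is even, the square root returns to the same sheet, contribution 0.
(17/14)*log(1 - ω/(-11/5)): each positive loop around -11/5 adds 2*pi*i to the log, so winding -2 contributes (17/14)*(-2)*2*pi*i = -(34/7)*pi*i.
Summing the contributions at ω = 20/21 gives -(34/7)*pi*i.


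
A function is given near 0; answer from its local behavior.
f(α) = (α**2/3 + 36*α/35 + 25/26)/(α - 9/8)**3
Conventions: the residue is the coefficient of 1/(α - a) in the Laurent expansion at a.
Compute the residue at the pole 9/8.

The residue is 1/3.

At the order-3 pole 9/8 set g(α) = (α - (9/8))^3*f(α) = α**2/3 + 36*α/35 + 25/26.
Order-3 pole: residue = g''(a)/2; g''(9/8) = 2/3, so the residue is 1/3.


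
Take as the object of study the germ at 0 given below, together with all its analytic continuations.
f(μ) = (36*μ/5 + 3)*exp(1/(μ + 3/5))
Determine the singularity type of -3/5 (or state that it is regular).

The point is an essential singularity.

The exponent 1/(μ - (-3/5)) has a pole at -3/5, so exp(1/(μ - (-3/5))) takes every nonzero value near it: an essential singularity (not a pole of any order).


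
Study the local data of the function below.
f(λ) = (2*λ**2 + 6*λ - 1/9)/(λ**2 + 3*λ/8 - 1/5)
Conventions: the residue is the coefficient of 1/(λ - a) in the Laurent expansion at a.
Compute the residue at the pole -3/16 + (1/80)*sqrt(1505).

The factor λ**2 + 3*λ/8 - 1/5 splits as (λ - a)(λ - a') with a = -3/16 + (1/80)*sqrt(1505), a' = -3/16 - (1/80)*sqrt(1505). At the order-1 pole a set g(λ) = (λ - a)*f(λ) = [2*λ**2 + 6*λ - 1/9] / (λ - a').
Simple pole: residue = g(a) at a = -3/16 + (1/80)*sqrt(1505), which is 21/8 - (2003/108360)*sqrt(1505).

The residue is 21/8 - (2003/108360)*sqrt(1505).


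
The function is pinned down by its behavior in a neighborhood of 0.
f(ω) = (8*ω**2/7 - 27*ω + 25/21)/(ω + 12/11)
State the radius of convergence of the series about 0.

The radius of convergence is 12/11.

Denominator factor (ω + 12/11): pole of order 1 at -12/11, modulus 12/11.
The radius of convergence is the smallest modulus among the singular points: 12/11.


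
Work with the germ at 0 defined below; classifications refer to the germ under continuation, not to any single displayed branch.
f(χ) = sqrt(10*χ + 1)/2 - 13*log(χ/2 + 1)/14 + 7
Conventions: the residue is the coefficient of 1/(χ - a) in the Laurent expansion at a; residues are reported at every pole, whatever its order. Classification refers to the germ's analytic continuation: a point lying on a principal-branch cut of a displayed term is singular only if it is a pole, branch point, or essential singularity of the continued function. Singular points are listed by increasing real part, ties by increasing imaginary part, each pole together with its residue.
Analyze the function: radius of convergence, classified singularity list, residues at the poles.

Branch term (1/2)*sqrt(1 - χ/(-1/10)): its argument vanishes at χ = -1/10, a square-root branch point, modulus 1/10.
Branch term (-13/14)*log(1 - χ/(-2)): its argument vanishes at χ = -2, a logarithmic branch point, modulus 2.
The radius of convergence is the smallest modulus among the singular points: 1/10.
List the singular points by increasing real part (a conjugate pair: the negative imaginary part first).

Radius of convergence at 0: 1/10.
At -2: a logarithmic branch point.
At -1/10: an algebraic (square-root) branch point.


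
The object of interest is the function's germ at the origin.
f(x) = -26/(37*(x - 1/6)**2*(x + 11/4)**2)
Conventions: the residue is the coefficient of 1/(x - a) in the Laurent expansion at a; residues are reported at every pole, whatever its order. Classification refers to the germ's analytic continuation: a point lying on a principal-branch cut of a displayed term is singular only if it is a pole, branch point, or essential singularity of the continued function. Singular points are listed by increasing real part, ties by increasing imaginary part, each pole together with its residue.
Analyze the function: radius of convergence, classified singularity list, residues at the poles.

Denominator factor (x + 11/4)^2: pole of order 2 at -11/4, modulus 11/4.
Denominator factor (x - 1/6)^2: pole of order 2 at 1/6, modulus 1/6.
The radius of convergence is the smallest modulus among the singular points: 1/6.
At the order-2 pole -11/4 set g(x) = (x - (-11/4))^2*f(x) = -26/(37*(x - 1/6)**2).
Order-2 pole: residue = g'(a); g'(-11/4) = -89856/1586375, so the residue is -89856/1586375.
At the order-2 pole 1/6 set g(x) = (x - (1/6))^2*f(x) = -26/(37*(x + 11/4)**2).
Order-2 pole: residue = g'(a); g'(1/6) = 89856/1586375, so the residue is 89856/1586375.
List the singular points by increasing real part (a conjugate pair: the negative imaginary part first).

Radius of convergence at 0: 1/6.
At -11/4: a pole of order 2; residue -89856/1586375.
At 1/6: a pole of order 2; residue 89856/1586375.


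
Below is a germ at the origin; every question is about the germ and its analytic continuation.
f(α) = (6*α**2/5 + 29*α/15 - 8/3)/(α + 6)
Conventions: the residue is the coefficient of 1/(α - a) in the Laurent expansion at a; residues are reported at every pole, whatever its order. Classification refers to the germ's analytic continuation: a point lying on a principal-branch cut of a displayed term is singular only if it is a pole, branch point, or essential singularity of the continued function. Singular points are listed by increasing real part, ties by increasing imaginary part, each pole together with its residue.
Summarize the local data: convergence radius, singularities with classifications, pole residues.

Radius of convergence at 0: 6.
At -6: a pole of order 1; residue 434/15.

Denominator factor (α + 6): pole of order 1 at -6, modulus 6.
The radius of convergence is the smallest modulus among the singular points: 6.
At the order-1 pole -6 set g(α) = (α - (-6))*f(α) = 6*α**2/5 + 29*α/15 - 8/3.
Simple pole: residue = g(a) at a = -6, which is 434/15.


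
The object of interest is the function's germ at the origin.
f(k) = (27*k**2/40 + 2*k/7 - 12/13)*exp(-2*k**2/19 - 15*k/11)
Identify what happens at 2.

The point is a regular point.

There is no denominator, hence no pole anywhere.
The factor exp(-2*k**2/19 - 15*k/11) is entire.
So the germ continues analytically to 2.


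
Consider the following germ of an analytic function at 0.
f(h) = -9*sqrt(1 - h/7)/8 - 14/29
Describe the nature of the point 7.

The point is an algebraic (square-root) branch point.

The term (-9/8)*sqrt(1 - h/(7)) has argument 1 - 7/(7) = 0 at 7: a square-root (algebraic, two-sheeted) branch point; the remaining terms are analytic or single-valued there.


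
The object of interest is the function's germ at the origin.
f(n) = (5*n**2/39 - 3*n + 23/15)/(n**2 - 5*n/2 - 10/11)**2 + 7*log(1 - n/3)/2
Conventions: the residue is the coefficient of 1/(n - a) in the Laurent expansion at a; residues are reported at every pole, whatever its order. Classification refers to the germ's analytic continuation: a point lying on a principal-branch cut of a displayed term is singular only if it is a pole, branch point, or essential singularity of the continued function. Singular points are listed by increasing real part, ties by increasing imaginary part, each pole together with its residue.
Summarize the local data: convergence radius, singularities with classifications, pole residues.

Radius of convergence at 0: -5/4 + (1/44)*sqrt(4785).
At 5/4 - (1/44)*sqrt(4785): a pole of order 2; residue -(26692/12299625)*sqrt(4785).
At 5/4 + (1/44)*sqrt(4785): a pole of order 2; residue (26692/12299625)*sqrt(4785).
At 3: a logarithmic branch point.


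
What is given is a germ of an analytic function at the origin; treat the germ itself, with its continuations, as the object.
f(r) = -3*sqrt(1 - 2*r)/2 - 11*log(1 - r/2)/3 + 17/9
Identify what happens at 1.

The point is a regular point.

There is no denominator, hence no pole anywhere.
Branch term log(1 - r/(2)): argument at 1 is 1/2, nonzero, so 1 is not its branch point (a point on a principal cut is still regular for the continued germ).
Branch term sqrt(1 - r/(1/2)): argument at 1 is -1, nonzero, so 1 is not its branch point (a point on a principal cut is still regular for the continued germ).
So the germ continues analytically to 1.


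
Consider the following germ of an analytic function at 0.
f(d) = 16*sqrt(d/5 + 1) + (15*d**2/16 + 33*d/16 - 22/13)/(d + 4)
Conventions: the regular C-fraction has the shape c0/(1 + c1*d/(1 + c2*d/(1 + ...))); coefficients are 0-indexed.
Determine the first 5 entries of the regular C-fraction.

Taylor coefficients (expand at 0): a_0 = 405/26, a_1 = 9241/4160, a_2 = -81/83200, a_3 = -19563/1664000, a_4 = 26219/6656000.
c0 = a_0 = 405/26. Peel one level at a time: if S = 1 + c*d/S' with S'(0) = 1, then c is the d-coefficient of S and S' = c*d/(S - 1).
S_1 = c0/f = 1 + (-9241/64800)*d + (85658521/4199040000)*d^2 + ...; c1 = -9241/64800.
S_2 = c1*d/(S_1 - 1) = 1 + (85658521/598816800)*d + (45197061/8539608100)*d^2 + ...; c2 = 85658521/598816800.
S_3 = c2*d/(S_2 - 1) = 1 + (-2252899656/60890030197)*d + (2981207441016/217082314198445)*d^2 + ...; c3 = -2252899656/60890030197.
S_4 = c3*d/(S_3 - 1) = 1 + (12949866109/34889374515)*d + ...; c4 = 12949866109/34889374515.

The regular C-fraction coefficients are [405/26, -9241/64800, 85658521/598816800, -2252899656/60890030197, 12949866109/34889374515].


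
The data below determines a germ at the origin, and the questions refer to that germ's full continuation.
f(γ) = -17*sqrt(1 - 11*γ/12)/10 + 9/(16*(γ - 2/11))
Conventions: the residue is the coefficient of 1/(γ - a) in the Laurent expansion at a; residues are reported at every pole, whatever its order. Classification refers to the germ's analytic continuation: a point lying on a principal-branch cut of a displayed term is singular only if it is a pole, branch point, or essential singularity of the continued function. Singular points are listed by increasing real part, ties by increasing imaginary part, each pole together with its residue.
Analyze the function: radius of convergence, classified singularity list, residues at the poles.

Radius of convergence at 0: 2/11.
At 2/11: a pole of order 1; residue 9/16.
At 12/11: an algebraic (square-root) branch point.

Denominator factor (γ - 2/11): pole of order 1 at 2/11, modulus 2/11.
Branch term (-17/10)*sqrt(1 - γ/(12/11)): its argument vanishes at γ = 12/11, a square-root branch point, modulus 12/11.
The radius of convergence is the smallest modulus among the singular points: 2/11.
The branch term is analytic at 2/11 and contributes nothing to the residue; only the rational part matters.
At the order-1 pole 2/11 set g(γ) = (γ - (2/11))*(rational part) = 9/16.
Simple pole: residue = g(a) at a = 2/11, which is 9/16.
List the singular points by increasing real part (a conjugate pair: the negative imaginary part first).


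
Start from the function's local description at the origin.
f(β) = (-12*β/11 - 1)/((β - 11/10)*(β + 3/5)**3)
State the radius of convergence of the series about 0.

Denominator factor (β - 11/10): pole of order 1 at 11/10, modulus 11/10.
Denominator factor (β + 3/5)^3: pole of order 3 at -3/5, modulus 3/5.
The radius of convergence is the smallest modulus among the singular points: 3/5.

The radius of convergence is 3/5.


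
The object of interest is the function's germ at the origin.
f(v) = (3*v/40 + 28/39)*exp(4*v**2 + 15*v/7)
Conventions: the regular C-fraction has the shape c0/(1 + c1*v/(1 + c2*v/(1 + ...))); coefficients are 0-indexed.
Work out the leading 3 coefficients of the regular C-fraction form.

The regular C-fraction coefficients are [28/39, -2517/1120, -1843111/2819040].

Taylor coefficients (expand at 0): a_0 = 28/39, a_1 = 839/520, a_2 = 10223/2184.
c0 = a_0 = 28/39. Peel one level at a time: if S = 1 + c*v/S' with S'(0) = 1, then c is the v-coefficient of S and S' = c*v/(S - 1).
S_1 = c0/f = 1 + (-2517/1120)*v + (-1843111/1254400)*v^2 + ...; c1 = -2517/1120.
S_2 = c1*v/(S_1 - 1) = 1 + (-1843111/2819040)*v + ...; c2 = -1843111/2819040.


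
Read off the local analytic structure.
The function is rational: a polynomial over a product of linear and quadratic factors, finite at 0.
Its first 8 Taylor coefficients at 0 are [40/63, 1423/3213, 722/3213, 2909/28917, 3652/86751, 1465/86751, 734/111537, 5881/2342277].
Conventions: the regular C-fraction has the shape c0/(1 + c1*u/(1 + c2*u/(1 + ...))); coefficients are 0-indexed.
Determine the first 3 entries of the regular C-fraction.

Taylor coefficients (read off): a_0 = 40/63, a_1 = 1423/3213, a_2 = 722/3213.
c0 = a_0 = 40/63. Peel one level at a time: if S = 1 + c*u/S' with S'(0) = 1, then c is the u-coefficient of S and S' = c*u/(S - 1).
S_1 = c0/f = 1 + (-1423/2040)*u + (552049/4161600)*u^2 + ...; c1 = -1423/2040.
S_2 = c1*u/(S_1 - 1) = 1 + (552049/2902920)*u + ...; c2 = 552049/2902920.

The regular C-fraction coefficients are [40/63, -1423/2040, 552049/2902920].


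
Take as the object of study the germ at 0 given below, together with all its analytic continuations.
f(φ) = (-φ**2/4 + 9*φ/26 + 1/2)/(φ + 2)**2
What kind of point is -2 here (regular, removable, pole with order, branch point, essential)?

The point is a pole of order 2.

The denominator factor φ + 2 vanishes at -2 and appears to the power 2; the numerator there equals -31/26, nonzero, and no other factor vanishes.
Hence a pole whose order is the multiplicity, 2.


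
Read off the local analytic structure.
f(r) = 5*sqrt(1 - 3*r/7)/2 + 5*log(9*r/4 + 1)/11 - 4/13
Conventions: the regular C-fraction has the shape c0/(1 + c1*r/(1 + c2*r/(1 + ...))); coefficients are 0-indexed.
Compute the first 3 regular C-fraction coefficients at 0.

The regular C-fraction coefficients are [57/26, -325/1463, 316301/117040].

Taylor coefficients (expand at 0): a_0 = 57/26, a_1 = 75/154, a_2 = -20835/17248.
c0 = a_0 = 57/26. Peel one level at a time: if S = 1 + c*r/S' with S'(0) = 1, then c is the r-coefficient of S and S' = c*r/(S - 1).
S_1 = c0/f = 1 + (-325/1463)*r + (20559565/34245904)*r^2 + ...; c1 = -325/1463.
S_2 = c1*r/(S_1 - 1) = 1 + (316301/117040)*r + ...; c2 = 316301/117040.


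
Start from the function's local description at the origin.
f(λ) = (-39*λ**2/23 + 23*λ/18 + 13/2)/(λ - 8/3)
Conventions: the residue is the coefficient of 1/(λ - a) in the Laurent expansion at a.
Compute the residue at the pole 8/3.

At the order-1 pole 8/3 set g(λ) = (λ - (8/3))*f(λ) = -39*λ**2/23 + 23*λ/18 + 13/2.
Simple pole: residue = g(a) at a = 8/3, which is -2671/1242.

The residue is -2671/1242.


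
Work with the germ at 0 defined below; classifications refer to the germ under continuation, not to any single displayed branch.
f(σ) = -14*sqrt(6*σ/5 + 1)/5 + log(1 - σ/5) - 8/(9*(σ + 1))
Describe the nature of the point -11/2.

Denominator factors: σ + 1 = -9/2 at σ = -11/2 — none vanishes.
Branch term log(1 - σ/(5)): argument at -11/2 is 21/10, nonzero, so -11/2 is not its branch point (a point on a principal cut is still regular for the continued germ).
Branch term sqrt(1 - σ/(-5/6)): argument at -11/2 is -28/5, nonzero, so -11/2 is not its branch point (a point on a principal cut is still regular for the continued germ).
So the germ continues analytically to -11/2.

The point is a regular point.


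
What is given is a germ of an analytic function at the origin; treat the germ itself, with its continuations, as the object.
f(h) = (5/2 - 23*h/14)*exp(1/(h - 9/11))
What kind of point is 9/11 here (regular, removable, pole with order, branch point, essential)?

The point is an essential singularity.

The exponent 1/(h - (9/11)) has a pole at 9/11, so exp(1/(h - (9/11))) takes every nonzero value near it: an essential singularity (not a pole of any order).


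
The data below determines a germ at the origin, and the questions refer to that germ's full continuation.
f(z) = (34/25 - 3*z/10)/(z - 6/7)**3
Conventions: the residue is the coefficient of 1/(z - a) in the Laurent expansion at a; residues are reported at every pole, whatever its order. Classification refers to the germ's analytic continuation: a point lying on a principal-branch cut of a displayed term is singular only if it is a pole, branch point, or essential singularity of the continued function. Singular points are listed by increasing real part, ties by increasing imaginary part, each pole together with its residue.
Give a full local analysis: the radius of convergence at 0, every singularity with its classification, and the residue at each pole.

Denominator factor (z - 6/7)^3: pole of order 3 at 6/7, modulus 6/7.
The radius of convergence is the smallest modulus among the singular points: 6/7.
At the order-3 pole 6/7 set g(z) = (z - (6/7))^3*f(z) = 34/25 - 3*z/10.
Order-3 pole: residue = g''(a)/2; g''(6/7) = 0, so the residue is 0.

Radius of convergence at 0: 6/7.
At 6/7: a pole of order 3; residue 0.


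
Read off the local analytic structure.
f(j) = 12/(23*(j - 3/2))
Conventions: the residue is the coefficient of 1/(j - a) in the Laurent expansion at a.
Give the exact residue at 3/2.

At the order-1 pole 3/2 set g(j) = (j - (3/2))*f(j) = 12/23.
Simple pole: residue = g(a) at a = 3/2, which is 12/23.

The residue is 12/23.


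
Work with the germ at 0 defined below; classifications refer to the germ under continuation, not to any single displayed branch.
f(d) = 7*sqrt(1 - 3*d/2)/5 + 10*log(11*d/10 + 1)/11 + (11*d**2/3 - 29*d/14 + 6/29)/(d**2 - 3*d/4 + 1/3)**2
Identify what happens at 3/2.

Denominator factors: d**2 - 3*d/4 + 1/3 = 35/24 at d = 3/2 — none vanishes.
Branch term sqrt(1 - d/(2/3)): argument at 3/2 is -5/4, nonzero, so 3/2 is not its branch point (a point on a principal cut is still regular for the continued germ).
Branch term log(1 - d/(-10/11)): argument at 3/2 is 53/20, nonzero, so 3/2 is not its branch point (a point on a principal cut is still regular for the continued germ).
So the germ continues analytically to 3/2.

The point is a regular point.


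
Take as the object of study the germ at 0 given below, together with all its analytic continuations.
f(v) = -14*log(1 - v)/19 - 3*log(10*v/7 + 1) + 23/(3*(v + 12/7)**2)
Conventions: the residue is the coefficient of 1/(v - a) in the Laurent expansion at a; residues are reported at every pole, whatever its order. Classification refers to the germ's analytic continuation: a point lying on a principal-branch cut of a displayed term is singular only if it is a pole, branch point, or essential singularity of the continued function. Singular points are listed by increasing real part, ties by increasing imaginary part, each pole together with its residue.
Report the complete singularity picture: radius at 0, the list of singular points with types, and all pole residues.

Denominator factor (v + 12/7)^2: pole of order 2 at -12/7, modulus 12/7.
Branch term (-3)*log(1 - v/(-7/10)): its argument vanishes at v = -7/10, a logarithmic branch point, modulus 7/10.
Branch term (-14/19)*log(1 - v/(1)): its argument vanishes at v = 1, a logarithmic branch point, modulus 1.
The radius of convergence is the smallest modulus among the singular points: 7/10.
The branch terms are analytic at -12/7 and contribute nothing to the residue; only the rational part matters.
At the order-2 pole -12/7 set g(v) = (v - (-12/7))^2*(rational part) = 23/3.
Order-2 pole: residue = g'(a); g'(-12/7) = 0, so the residue is 0.
List the singular points by increasing real part (a conjugate pair: the negative imaginary part first).

Radius of convergence at 0: 7/10.
At -12/7: a pole of order 2; residue 0.
At -7/10: a logarithmic branch point.
At 1: a logarithmic branch point.


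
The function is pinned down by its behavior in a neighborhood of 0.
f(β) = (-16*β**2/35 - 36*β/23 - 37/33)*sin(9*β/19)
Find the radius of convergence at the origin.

The factor sin(9*β/19) is entire and contributes no finite singular point.
The polynomial part has no poles.
No finite singular points: the Taylor series at 0 converges everywhere.

The radius of convergence is infinite.


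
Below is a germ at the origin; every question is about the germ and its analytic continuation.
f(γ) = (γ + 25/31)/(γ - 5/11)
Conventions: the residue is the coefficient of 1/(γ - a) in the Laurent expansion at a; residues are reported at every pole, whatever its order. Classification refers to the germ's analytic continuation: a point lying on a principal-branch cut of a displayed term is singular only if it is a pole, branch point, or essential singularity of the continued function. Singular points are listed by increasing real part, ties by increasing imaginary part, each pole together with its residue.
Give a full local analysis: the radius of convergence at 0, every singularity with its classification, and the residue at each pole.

Denominator factor (γ - 5/11): pole of order 1 at 5/11, modulus 5/11.
The radius of convergence is the smallest modulus among the singular points: 5/11.
At the order-1 pole 5/11 set g(γ) = (γ - (5/11))*f(γ) = γ + 25/31.
Simple pole: residue = g(a) at a = 5/11, which is 430/341.

Radius of convergence at 0: 5/11.
At 5/11: a pole of order 1; residue 430/341.


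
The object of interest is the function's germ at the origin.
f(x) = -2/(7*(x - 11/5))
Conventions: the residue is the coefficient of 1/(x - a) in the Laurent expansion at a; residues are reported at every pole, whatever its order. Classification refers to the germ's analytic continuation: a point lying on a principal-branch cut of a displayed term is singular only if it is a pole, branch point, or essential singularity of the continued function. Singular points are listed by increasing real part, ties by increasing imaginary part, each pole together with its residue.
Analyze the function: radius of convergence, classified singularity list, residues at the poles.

Denominator factor (x - 11/5): pole of order 1 at 11/5, modulus 11/5.
The radius of convergence is the smallest modulus among the singular points: 11/5.
At the order-1 pole 11/5 set g(x) = (x - (11/5))*f(x) = -2/7.
Simple pole: residue = g(a) at a = 11/5, which is -2/7.

Radius of convergence at 0: 11/5.
At 11/5: a pole of order 1; residue -2/7.


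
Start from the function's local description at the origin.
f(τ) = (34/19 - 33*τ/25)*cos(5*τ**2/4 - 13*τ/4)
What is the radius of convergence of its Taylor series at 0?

The factor cos(5*τ**2/4 - 13*τ/4) is entire and contributes no finite singular point.
The polynomial part has no poles.
No finite singular points: the Taylor series at 0 converges everywhere.

The radius of convergence is infinite.


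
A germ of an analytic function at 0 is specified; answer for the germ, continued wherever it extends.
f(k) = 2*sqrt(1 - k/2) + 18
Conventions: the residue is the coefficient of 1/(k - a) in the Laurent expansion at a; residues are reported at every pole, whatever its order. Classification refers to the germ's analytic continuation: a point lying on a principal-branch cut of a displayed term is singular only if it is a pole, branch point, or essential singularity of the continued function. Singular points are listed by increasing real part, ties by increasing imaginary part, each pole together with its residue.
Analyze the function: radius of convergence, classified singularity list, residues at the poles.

Branch term (2)*sqrt(1 - k/(2)): its argument vanishes at k = 2, a square-root branch point, modulus 2.
The radius of convergence is the smallest modulus among the singular points: 2.

Radius of convergence at 0: 2.
At 2: an algebraic (square-root) branch point.


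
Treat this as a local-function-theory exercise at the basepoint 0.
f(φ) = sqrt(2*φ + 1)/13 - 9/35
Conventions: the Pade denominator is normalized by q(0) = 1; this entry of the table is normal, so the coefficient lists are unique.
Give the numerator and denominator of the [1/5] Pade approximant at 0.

Taylor coefficients needed (expand at 0): a_0 = -82/455, a_1 = 1/13, a_2 = -1/26, a_3 = 1/26, a_4 = -5/104, a_5 = 7/104, a_6 = -21/208.
Write the denominator as Q(φ) = 1 + q1*φ + q2*φ^2 + q3*φ^3 + q4*φ^4 + q5*φ^5. Requiring Q*f - P = O(φ^7) with deg P <= 1 kills the coefficients of φ^2..φ^6 in Q*f:
  φ^2: a_2 + q1*a_1 + q2*a_0 = 0, i.e. -1/26 + (1/13)*q1 + (-82/455)*q2 = 0.
  φ^3: a_3 + q1*a_2 + q2*a_1 + q3*a_0 = 0, i.e. 1/26 + (-1/26)*q1 + (1/13)*q2 + (-82/455)*q3 = 0.
  φ^4: a_4 + q1*a_3 + q2*a_2 + q3*a_1 + q4*a_0 = 0, i.e. -5/104 + (1/26)*q1 + (-1/26)*q2 + (1/13)*q3 + (-82/455)*q4 = 0.
  φ^5: a_5 + q1*a_4 + q2*a_3 + q3*a_2 + q4*a_1 + q5*a_0 = 0, i.e. 7/104 + (-5/104)*q1 + (1/26)*q2 + (-1/26)*q3 + (1/13)*q4 + (-82/455)*q5 = 0.
  φ^6: a_6 + q1*a_5 + q2*a_4 + q3*a_3 + q4*a_2 + q5*a_1 = 0, i.e. -21/208 + (7/104)*q1 + (-5/104)*q2 + (1/26)*q3 + (-1/26)*q4 + (1/13)*q5 = 0.
Solving this linear system: q1 = 1730471/894834, q2 = 547645/894834, q3 = 73885/1193112, q4 = 149485/3579336, q5 = -51485/7158672.
The numerator is Q*f truncated at degree 1: P0 = a_0 = -82/455; P1 = a_1 + q1*a_0 = -55289716/203574735.

The Pade approximant has numerator coefficients [-82/455, -55289716/203574735]; denominator coefficients [1, 1730471/894834, 547645/894834, 73885/1193112, 149485/3579336, -51485/7158672].


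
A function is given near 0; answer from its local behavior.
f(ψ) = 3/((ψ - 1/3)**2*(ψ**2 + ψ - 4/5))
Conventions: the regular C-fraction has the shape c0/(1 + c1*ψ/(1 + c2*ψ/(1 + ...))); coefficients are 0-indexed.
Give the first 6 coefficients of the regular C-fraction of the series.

Taylor coefficients (expand at 0): a_0 = -135/4, a_1 = -3915/16, a_2 = -80595/64, a_3 = -1414395/256, a_4 = -22680675/1024, a_5 = -343245195/4096.
c0 = a_0 = -135/4. Peel one level at a time: if S = 1 + c*ψ/S' with S'(0) = 1, then c is the ψ-coefficient of S and S' = c*ψ/(S - 1).
S_1 = c0/f = 1 + (-29/4)*ψ + (61/4)*ψ^2 + ...; c1 = -29/4.
S_2 = c1*ψ/(S_1 - 1) = 1 + (61/29)*ψ + (3286/841)*ψ^2 + ...; c2 = 61/29.
S_3 = c2*ψ/(S_2 - 1) = 1 + (-3286/1769)*ψ + (2970/3721)*ψ^2 + ...; c3 = -3286/1769.
S_4 = c3*ψ/(S_3 - 1) = 1 + (43065/100223)*ψ + (2094525/5398898)*ψ^2 + ...; c4 = 43065/100223.
S_5 = c4*ψ/(S_4 - 1) = 1 + (-32635/36146)*ψ + ...; c5 = -32635/36146.

The regular C-fraction coefficients are [-135/4, -29/4, 61/29, -3286/1769, 43065/100223, -32635/36146].


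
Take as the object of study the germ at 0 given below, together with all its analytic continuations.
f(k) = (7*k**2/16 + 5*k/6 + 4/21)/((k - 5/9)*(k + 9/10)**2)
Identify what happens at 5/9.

The point is a pole of order 1.

The denominator factor k - 5/9 vanishes at 5/9 and appears to the power 1; the numerator there equals 7153/9072, nonzero, and no other factor vanishes.
Hence a pole whose order is the multiplicity, 1.


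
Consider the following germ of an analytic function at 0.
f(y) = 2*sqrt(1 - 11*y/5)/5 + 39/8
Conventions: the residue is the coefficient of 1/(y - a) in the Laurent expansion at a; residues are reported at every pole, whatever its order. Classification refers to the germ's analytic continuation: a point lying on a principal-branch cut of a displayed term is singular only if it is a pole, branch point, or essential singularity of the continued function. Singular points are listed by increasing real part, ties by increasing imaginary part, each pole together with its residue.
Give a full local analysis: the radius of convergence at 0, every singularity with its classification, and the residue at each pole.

Radius of convergence at 0: 5/11.
At 5/11: an algebraic (square-root) branch point.

Branch term (2/5)*sqrt(1 - y/(5/11)): its argument vanishes at y = 5/11, a square-root branch point, modulus 5/11.
The radius of convergence is the smallest modulus among the singular points: 5/11.


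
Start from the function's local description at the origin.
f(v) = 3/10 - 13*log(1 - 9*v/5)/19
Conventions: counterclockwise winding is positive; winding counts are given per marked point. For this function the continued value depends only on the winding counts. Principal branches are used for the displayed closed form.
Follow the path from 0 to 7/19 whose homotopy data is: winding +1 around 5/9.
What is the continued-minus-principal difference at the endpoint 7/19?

Continued minus principal equals -(26/19)*pi*i.

The rational part is single-valued and drops out of the difference; each branch term changes only by its own monodromy.
(-13/19)*log(1 - v/(5/9)): each positive loop around 5/9 adds 2*pi*i to the log, so winding +1 contributes (-13/19)*(1)*2*pi*i = -(26/19)*pi*i.
Summing the contributions at v = 7/19 gives -(26/19)*pi*i.


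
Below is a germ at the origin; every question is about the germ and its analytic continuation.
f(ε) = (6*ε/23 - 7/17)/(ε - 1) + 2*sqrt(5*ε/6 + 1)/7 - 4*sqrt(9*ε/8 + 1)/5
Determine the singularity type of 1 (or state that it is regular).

The point is a pole of order 1.

The denominator factor ε - 1 vanishes at 1 and appears to the power 1; the numerator there equals -59/391, nonzero, and no other factor vanishes.
The branch terms are analytic at this point.
Hence a pole whose order is the multiplicity, 1.


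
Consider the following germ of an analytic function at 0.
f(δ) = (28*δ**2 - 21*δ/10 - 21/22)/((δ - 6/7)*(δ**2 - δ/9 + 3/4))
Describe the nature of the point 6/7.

The denominator factor δ - 6/7 vanishes at 6/7 and appears to the power 1; the numerator there equals 13719/770, nonzero, and no other factor vanishes.
Hence a pole whose order is the multiplicity, 1.

The point is a pole of order 1.


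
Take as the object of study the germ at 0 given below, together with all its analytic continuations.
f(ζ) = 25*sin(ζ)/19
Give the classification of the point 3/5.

There is no denominator, hence no pole anywhere.
The factor sin(ζ) is entire.
So the germ continues analytically to 3/5.

The point is a regular point.


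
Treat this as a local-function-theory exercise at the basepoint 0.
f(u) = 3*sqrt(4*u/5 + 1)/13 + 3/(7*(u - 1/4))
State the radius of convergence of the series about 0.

Denominator factor (u - 1/4): pole of order 1 at 1/4, modulus 1/4.
Branch term (3/13)*sqrt(1 - u/(-5/4)): its argument vanishes at u = -5/4, a square-root branch point, modulus 5/4.
The radius of convergence is the smallest modulus among the singular points: 1/4.

The radius of convergence is 1/4.


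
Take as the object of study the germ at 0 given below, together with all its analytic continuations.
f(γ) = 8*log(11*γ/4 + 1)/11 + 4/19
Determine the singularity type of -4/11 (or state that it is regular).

The term (8/11)*log(1 - γ/(-4/11)) has argument 1 - -4/11/(-4/11) = 0 at -4/11: a logarithmic (infinitely-sheeted) branch point; the remaining terms are analytic or single-valued there.

The point is a logarithmic branch point.


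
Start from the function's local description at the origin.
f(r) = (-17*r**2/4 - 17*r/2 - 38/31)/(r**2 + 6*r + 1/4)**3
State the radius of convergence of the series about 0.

Denominator factor (r**2 + 6*r + 1/4)^3: discriminant 35, real irrational roots -3 + (1/2)*sqrt(35) and -3 - (1/2)*sqrt(35); poles of order 3, moduli 3 - (1/2)*sqrt(35) and 3 + (1/2)*sqrt(35).
The radius of convergence is the smallest modulus among the singular points: 3 - (1/2)*sqrt(35).

The radius of convergence is 3 - (1/2)*sqrt(35).
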